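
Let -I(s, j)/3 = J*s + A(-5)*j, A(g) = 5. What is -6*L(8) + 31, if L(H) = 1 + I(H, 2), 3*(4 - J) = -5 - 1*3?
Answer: 1165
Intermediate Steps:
J = 20/3 (J = 4 - (-5 - 1*3)/3 = 4 - (-5 - 3)/3 = 4 - ⅓*(-8) = 4 + 8/3 = 20/3 ≈ 6.6667)
I(s, j) = -20*s - 15*j (I(s, j) = -3*(20*s/3 + 5*j) = -3*(5*j + 20*s/3) = -20*s - 15*j)
L(H) = -29 - 20*H (L(H) = 1 + (-20*H - 15*2) = 1 + (-20*H - 30) = 1 + (-30 - 20*H) = -29 - 20*H)
-6*L(8) + 31 = -6*(-29 - 20*8) + 31 = -6*(-29 - 160) + 31 = -6*(-189) + 31 = 1134 + 31 = 1165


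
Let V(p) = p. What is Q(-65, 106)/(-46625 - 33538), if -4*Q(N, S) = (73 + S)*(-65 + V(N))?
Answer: -11635/160326 ≈ -0.072571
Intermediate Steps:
Q(N, S) = -(-65 + N)*(73 + S)/4 (Q(N, S) = -(73 + S)*(-65 + N)/4 = -(-65 + N)*(73 + S)/4)
Q(-65, 106)/(-46625 - 33538) = (4745/4 - 73/4*(-65) + (65/4)*106 - ¼*(-65)*106)/(-46625 - 33538) = (4745/4 + 4745/4 + 3445/2 + 3445/2)/(-80163) = (11635/2)*(-1/80163) = -11635/160326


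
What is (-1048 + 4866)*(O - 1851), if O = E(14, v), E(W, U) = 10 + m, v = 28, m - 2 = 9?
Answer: -6986940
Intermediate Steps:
m = 11 (m = 2 + 9 = 11)
E(W, U) = 21 (E(W, U) = 10 + 11 = 21)
O = 21
(-1048 + 4866)*(O - 1851) = (-1048 + 4866)*(21 - 1851) = 3818*(-1830) = -6986940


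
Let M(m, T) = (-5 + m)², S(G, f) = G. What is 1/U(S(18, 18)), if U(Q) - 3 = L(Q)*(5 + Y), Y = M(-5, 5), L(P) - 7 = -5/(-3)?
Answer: 1/913 ≈ 0.0010953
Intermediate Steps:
L(P) = 26/3 (L(P) = 7 - 5/(-3) = 7 - 5*(-⅓) = 7 + 5/3 = 26/3)
Y = 100 (Y = (-5 - 5)² = (-10)² = 100)
U(Q) = 913 (U(Q) = 3 + 26*(5 + 100)/3 = 3 + (26/3)*105 = 3 + 910 = 913)
1/U(S(18, 18)) = 1/913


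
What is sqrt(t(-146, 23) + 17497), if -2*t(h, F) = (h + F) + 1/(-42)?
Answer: sqrt(30973215)/42 ≈ 132.51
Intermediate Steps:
t(h, F) = 1/84 - F/2 - h/2 (t(h, F) = -((h + F) + 1/(-42))/2 = -((F + h) - 1/42)/2 = -(-1/42 + F + h)/2 = 1/84 - F/2 - h/2)
sqrt(t(-146, 23) + 17497) = sqrt((1/84 - 1/2*23 - 1/2*(-146)) + 17497) = sqrt((1/84 - 23/2 + 73) + 17497) = sqrt(5167/84 + 17497) = sqrt(1474915/84) = sqrt(30973215)/42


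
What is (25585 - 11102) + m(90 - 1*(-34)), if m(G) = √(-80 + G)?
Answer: 14483 + 2*√11 ≈ 14490.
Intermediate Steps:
(25585 - 11102) + m(90 - 1*(-34)) = (25585 - 11102) + √(-80 + (90 - 1*(-34))) = 14483 + √(-80 + (90 + 34)) = 14483 + √(-80 + 124) = 14483 + √44 = 14483 + 2*√11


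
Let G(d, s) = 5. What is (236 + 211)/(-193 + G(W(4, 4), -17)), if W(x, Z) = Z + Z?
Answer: -447/188 ≈ -2.3777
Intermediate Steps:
W(x, Z) = 2*Z
(236 + 211)/(-193 + G(W(4, 4), -17)) = (236 + 211)/(-193 + 5) = 447/(-188) = 447*(-1/188) = -447/188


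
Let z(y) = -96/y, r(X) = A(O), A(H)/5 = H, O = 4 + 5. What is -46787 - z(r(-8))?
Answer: -701773/15 ≈ -46785.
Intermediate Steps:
O = 9
A(H) = 5*H
r(X) = 45 (r(X) = 5*9 = 45)
-46787 - z(r(-8)) = -46787 - (-96)/45 = -46787 - 1*(-32/15) = -46787 + 32/15 = -701773/15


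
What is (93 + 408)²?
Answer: 251001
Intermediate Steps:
(93 + 408)² = 501² = 251001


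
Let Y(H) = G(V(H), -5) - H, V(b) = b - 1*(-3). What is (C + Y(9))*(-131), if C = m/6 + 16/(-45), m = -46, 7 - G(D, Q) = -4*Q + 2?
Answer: 188771/45 ≈ 4194.9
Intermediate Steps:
V(b) = 3 + b (V(b) = b + 3 = 3 + b)
G(D, Q) = 5 + 4*Q (G(D, Q) = 7 - (-4*Q + 2) = 7 - (2 - 4*Q) = 7 + (-2 + 4*Q) = 5 + 4*Q)
Y(H) = -15 - H (Y(H) = (5 + 4*(-5)) - H = (5 - 20) - H = -15 - H)
C = -361/45 (C = -46/6 + 16/(-45) = -46*⅙ + 16*(-1/45) = -23/3 - 16/45 = -361/45 ≈ -8.0222)
(C + Y(9))*(-131) = (-361/45 + (-15 - 1*9))*(-131) = (-361/45 + (-15 - 9))*(-131) = (-361/45 - 24)*(-131) = -1441/45*(-131) = 188771/45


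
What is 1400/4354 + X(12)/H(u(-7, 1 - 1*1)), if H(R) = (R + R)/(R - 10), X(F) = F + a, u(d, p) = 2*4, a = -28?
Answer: 722/311 ≈ 2.3215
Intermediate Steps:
u(d, p) = 8
X(F) = -28 + F (X(F) = F - 28 = -28 + F)
H(R) = 2*R/(-10 + R) (H(R) = (2*R)/(-10 + R) = 2*R/(-10 + R))
1400/4354 + X(12)/H(u(-7, 1 - 1*1)) = 1400/4354 + (-28 + 12)/((2*8/(-10 + 8))) = 1400*(1/4354) - 16/(2*8/(-2)) = 100/311 - 16/(2*8*(-½)) = 100/311 - 16/(-8) = 100/311 - 16*(-⅛) = 100/311 + 2 = 722/311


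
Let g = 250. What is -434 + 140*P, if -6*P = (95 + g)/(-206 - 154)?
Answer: -14819/36 ≈ -411.64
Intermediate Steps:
P = 23/144 (P = -(95 + 250)/(6*(-206 - 154)) = -115/(2*(-360)) = -115*(-1)/(2*360) = -1/6*(-23/24) = 23/144 ≈ 0.15972)
-434 + 140*P = -434 + 140*(23/144) = -434 + 805/36 = -14819/36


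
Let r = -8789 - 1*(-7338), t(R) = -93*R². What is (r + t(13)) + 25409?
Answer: 8241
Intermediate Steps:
r = -1451 (r = -8789 + 7338 = -1451)
(r + t(13)) + 25409 = (-1451 - 93*13²) + 25409 = (-1451 - 93*169) + 25409 = (-1451 - 15717) + 25409 = -17168 + 25409 = 8241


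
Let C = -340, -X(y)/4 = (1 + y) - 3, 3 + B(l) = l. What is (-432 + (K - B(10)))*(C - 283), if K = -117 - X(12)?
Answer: 321468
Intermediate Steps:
B(l) = -3 + l
X(y) = 8 - 4*y (X(y) = -4*((1 + y) - 3) = -4*(-2 + y) = 8 - 4*y)
K = -77 (K = -117 - (8 - 4*12) = -117 - (8 - 48) = -117 - 1*(-40) = -117 + 40 = -77)
(-432 + (K - B(10)))*(C - 283) = (-432 + (-77 - (-3 + 10)))*(-340 - 283) = (-432 + (-77 - 1*7))*(-623) = (-432 + (-77 - 7))*(-623) = (-432 - 84)*(-623) = -516*(-623) = 321468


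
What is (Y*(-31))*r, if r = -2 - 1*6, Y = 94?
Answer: 23312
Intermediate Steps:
r = -8 (r = -2 - 6 = -8)
(Y*(-31))*r = (94*(-31))*(-8) = -2914*(-8) = 23312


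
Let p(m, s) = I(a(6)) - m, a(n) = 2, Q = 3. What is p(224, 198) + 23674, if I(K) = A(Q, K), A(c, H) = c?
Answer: 23453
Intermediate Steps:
I(K) = 3
p(m, s) = 3 - m
p(224, 198) + 23674 = (3 - 1*224) + 23674 = (3 - 224) + 23674 = -221 + 23674 = 23453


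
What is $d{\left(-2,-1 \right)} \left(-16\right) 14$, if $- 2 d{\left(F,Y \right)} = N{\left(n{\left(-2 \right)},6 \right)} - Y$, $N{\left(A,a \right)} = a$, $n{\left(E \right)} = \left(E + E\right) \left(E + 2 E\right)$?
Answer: $784$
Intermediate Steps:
$n{\left(E \right)} = 6 E^{2}$ ($n{\left(E \right)} = 2 E 3 E = 6 E^{2}$)
$d{\left(F,Y \right)} = -3 + \frac{Y}{2}$ ($d{\left(F,Y \right)} = - \frac{6 - Y}{2} = -3 + \frac{Y}{2}$)
$d{\left(-2,-1 \right)} \left(-16\right) 14 = \left(-3 + \frac{1}{2} \left(-1\right)\right) \left(-16\right) 14 = \left(-3 - \frac{1}{2}\right) \left(-16\right) 14 = \left(- \frac{7}{2}\right) \left(-16\right) 14 = 56 \cdot 14 = 784$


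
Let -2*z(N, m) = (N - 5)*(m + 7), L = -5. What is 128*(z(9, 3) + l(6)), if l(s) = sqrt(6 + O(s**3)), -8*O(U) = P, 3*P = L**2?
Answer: -2560 + 32*sqrt(714)/3 ≈ -2275.0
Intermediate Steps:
P = 25/3 (P = (1/3)*(-5)**2 = (1/3)*25 = 25/3 ≈ 8.3333)
O(U) = -25/24 (O(U) = -1/8*25/3 = -25/24)
l(s) = sqrt(714)/12 (l(s) = sqrt(6 - 25/24) = sqrt(119/24) = sqrt(714)/12)
z(N, m) = -(-5 + N)*(7 + m)/2 (z(N, m) = -(N - 5)*(m + 7)/2 = -(-5 + N)*(7 + m)/2)
128*(z(9, 3) + l(6)) = 128*((35/2 - 7/2*9 + (5/2)*3 - 1/2*9*3) + sqrt(714)/12) = 128*((35/2 - 63/2 + 15/2 - 27/2) + sqrt(714)/12) = 128*(-20 + sqrt(714)/12) = -2560 + 32*sqrt(714)/3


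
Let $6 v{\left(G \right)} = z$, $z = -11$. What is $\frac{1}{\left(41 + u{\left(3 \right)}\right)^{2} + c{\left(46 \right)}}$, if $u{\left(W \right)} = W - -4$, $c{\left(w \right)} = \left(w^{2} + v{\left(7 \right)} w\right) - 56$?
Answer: $\frac{3}{12839} \approx 0.00023366$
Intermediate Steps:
$v{\left(G \right)} = - \frac{11}{6}$ ($v{\left(G \right)} = \frac{1}{6} \left(-11\right) = - \frac{11}{6}$)
$c{\left(w \right)} = -56 + w^{2} - \frac{11 w}{6}$ ($c{\left(w \right)} = \left(w^{2} - \frac{11 w}{6}\right) - 56 = -56 + w^{2} - \frac{11 w}{6}$)
$u{\left(W \right)} = 4 + W$ ($u{\left(W \right)} = W + 4 = 4 + W$)
$\frac{1}{\left(41 + u{\left(3 \right)}\right)^{2} + c{\left(46 \right)}} = \frac{1}{\left(41 + \left(4 + 3\right)\right)^{2} - \left(\frac{421}{3} - 2116\right)} = \frac{1}{\left(41 + 7\right)^{2} - - \frac{5927}{3}} = \frac{1}{48^{2} + \frac{5927}{3}} = \frac{1}{2304 + \frac{5927}{3}} = \frac{1}{\frac{12839}{3}} = \frac{3}{12839}$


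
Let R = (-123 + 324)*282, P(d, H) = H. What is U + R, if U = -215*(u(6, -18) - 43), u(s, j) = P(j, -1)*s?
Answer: 67217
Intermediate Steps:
R = 56682 (R = 201*282 = 56682)
u(s, j) = -s
U = 10535 (U = -215*(-1*6 - 43) = -215*(-6 - 43) = -215*(-49) = 10535)
U + R = 10535 + 56682 = 67217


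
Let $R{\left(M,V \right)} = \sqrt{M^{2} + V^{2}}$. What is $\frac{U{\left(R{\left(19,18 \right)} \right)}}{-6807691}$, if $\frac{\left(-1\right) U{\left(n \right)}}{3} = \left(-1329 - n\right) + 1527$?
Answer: $\frac{54}{618881} - \frac{3 \sqrt{685}}{6807691} \approx 7.5721 \cdot 10^{-5}$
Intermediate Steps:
$U{\left(n \right)} = -594 + 3 n$ ($U{\left(n \right)} = - 3 \left(\left(-1329 - n\right) + 1527\right) = - 3 \left(198 - n\right) = -594 + 3 n$)
$\frac{U{\left(R{\left(19,18 \right)} \right)}}{-6807691} = \frac{-594 + 3 \sqrt{19^{2} + 18^{2}}}{-6807691} = \left(-594 + 3 \sqrt{361 + 324}\right) \left(- \frac{1}{6807691}\right) = \left(-594 + 3 \sqrt{685}\right) \left(- \frac{1}{6807691}\right) = \frac{54}{618881} - \frac{3 \sqrt{685}}{6807691}$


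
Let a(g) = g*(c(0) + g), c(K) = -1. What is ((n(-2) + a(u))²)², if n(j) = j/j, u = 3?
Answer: 2401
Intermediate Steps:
a(g) = g*(-1 + g)
n(j) = 1
((n(-2) + a(u))²)² = ((1 + 3*(-1 + 3))²)² = ((1 + 3*2)²)² = ((1 + 6)²)² = (7²)² = 49² = 2401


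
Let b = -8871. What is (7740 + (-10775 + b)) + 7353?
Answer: -4553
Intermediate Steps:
(7740 + (-10775 + b)) + 7353 = (7740 + (-10775 - 8871)) + 7353 = (7740 - 19646) + 7353 = -11906 + 7353 = -4553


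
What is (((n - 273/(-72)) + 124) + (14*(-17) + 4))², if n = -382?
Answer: 137288089/576 ≈ 2.3835e+5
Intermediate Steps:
(((n - 273/(-72)) + 124) + (14*(-17) + 4))² = (((-382 - 273/(-72)) + 124) + (14*(-17) + 4))² = (((-382 - 273*(-1/72)) + 124) + (-238 + 4))² = (((-382 + 91/24) + 124) - 234)² = ((-9077/24 + 124) - 234)² = (-6101/24 - 234)² = (-11717/24)² = 137288089/576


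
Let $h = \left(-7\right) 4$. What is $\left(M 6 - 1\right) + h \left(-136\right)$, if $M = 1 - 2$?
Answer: $3801$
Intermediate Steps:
$h = -28$
$M = -1$ ($M = 1 - 2 = -1$)
$\left(M 6 - 1\right) + h \left(-136\right) = \left(\left(-1\right) 6 - 1\right) - -3808 = \left(-6 - 1\right) + 3808 = -7 + 3808 = 3801$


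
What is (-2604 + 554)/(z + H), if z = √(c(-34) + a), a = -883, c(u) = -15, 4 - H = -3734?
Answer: -3831450/6986771 + 1025*I*√898/6986771 ≈ -0.54839 + 0.0043963*I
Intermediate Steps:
H = 3738 (H = 4 - 1*(-3734) = 4 + 3734 = 3738)
z = I*√898 (z = √(-15 - 883) = √(-898) = I*√898 ≈ 29.967*I)
(-2604 + 554)/(z + H) = (-2604 + 554)/(I*√898 + 3738) = -2050/(3738 + I*√898)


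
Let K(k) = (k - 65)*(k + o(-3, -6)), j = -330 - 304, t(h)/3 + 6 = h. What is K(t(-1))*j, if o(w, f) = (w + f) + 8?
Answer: -1199528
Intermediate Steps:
t(h) = -18 + 3*h
o(w, f) = 8 + f + w (o(w, f) = (f + w) + 8 = 8 + f + w)
j = -634
K(k) = (-1 + k)*(-65 + k) (K(k) = (k - 65)*(k + (8 - 6 - 3)) = (-65 + k)*(k - 1) = (-65 + k)*(-1 + k) = (-1 + k)*(-65 + k))
K(t(-1))*j = (65 + (-18 + 3*(-1))² - 66*(-18 + 3*(-1)))*(-634) = (65 + (-18 - 3)² - 66*(-18 - 3))*(-634) = (65 + (-21)² - 66*(-21))*(-634) = (65 + 441 + 1386)*(-634) = 1892*(-634) = -1199528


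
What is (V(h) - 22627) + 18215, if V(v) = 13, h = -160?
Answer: -4399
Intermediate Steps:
(V(h) - 22627) + 18215 = (13 - 22627) + 18215 = -22614 + 18215 = -4399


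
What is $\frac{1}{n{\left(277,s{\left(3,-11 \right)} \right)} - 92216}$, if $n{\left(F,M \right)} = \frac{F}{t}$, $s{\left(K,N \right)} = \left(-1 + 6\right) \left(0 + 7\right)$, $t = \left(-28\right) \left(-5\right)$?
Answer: $- \frac{140}{12909963} \approx -1.0844 \cdot 10^{-5}$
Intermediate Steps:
$t = 140$
$s{\left(K,N \right)} = 35$ ($s{\left(K,N \right)} = 5 \cdot 7 = 35$)
$n{\left(F,M \right)} = \frac{F}{140}$
$\frac{1}{n{\left(277,s{\left(3,-11 \right)} \right)} - 92216} = \frac{1}{\frac{1}{140} \cdot 277 - 92216} = \frac{1}{\frac{277}{140} - 92216} = \frac{1}{- \frac{12909963}{140}} = - \frac{140}{12909963}$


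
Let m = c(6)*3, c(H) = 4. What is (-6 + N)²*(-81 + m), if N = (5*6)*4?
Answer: -896724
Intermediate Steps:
N = 120 (N = 30*4 = 120)
m = 12 (m = 4*3 = 12)
(-6 + N)²*(-81 + m) = (-6 + 120)²*(-81 + 12) = 114²*(-69) = 12996*(-69) = -896724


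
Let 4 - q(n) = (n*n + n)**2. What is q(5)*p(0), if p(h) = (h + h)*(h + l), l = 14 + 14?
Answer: 0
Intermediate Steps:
l = 28
p(h) = 2*h*(28 + h) (p(h) = (h + h)*(h + 28) = (2*h)*(28 + h) = 2*h*(28 + h))
q(n) = 4 - (n + n**2)**2 (q(n) = 4 - (n*n + n)**2 = 4 - (n**2 + n)**2 = 4 - (n + n**2)**2)
q(5)*p(0) = (4 - 1*5**2*(1 + 5)**2)*(2*0*(28 + 0)) = (4 - 1*25*6**2)*(2*0*28) = (4 - 1*25*36)*0 = (4 - 900)*0 = -896*0 = 0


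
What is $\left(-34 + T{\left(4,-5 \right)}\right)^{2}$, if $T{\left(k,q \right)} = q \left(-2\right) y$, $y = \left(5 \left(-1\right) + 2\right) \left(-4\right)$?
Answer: $7396$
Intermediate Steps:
$y = 12$ ($y = \left(-5 + 2\right) \left(-4\right) = \left(-3\right) \left(-4\right) = 12$)
$T{\left(k,q \right)} = - 24 q$ ($T{\left(k,q \right)} = q \left(-2\right) 12 = - 2 q 12 = - 24 q$)
$\left(-34 + T{\left(4,-5 \right)}\right)^{2} = \left(-34 - -120\right)^{2} = \left(-34 + 120\right)^{2} = 86^{2} = 7396$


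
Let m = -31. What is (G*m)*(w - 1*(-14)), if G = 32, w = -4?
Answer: -9920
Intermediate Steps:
(G*m)*(w - 1*(-14)) = (32*(-31))*(-4 - 1*(-14)) = -992*(-4 + 14) = -992*10 = -9920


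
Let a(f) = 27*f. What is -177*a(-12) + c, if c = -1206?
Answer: 56142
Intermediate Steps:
-177*a(-12) + c = -4779*(-12) - 1206 = -177*(-324) - 1206 = 57348 - 1206 = 56142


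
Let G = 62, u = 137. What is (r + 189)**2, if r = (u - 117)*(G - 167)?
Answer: 3651921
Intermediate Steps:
r = -2100 (r = (137 - 117)*(62 - 167) = 20*(-105) = -2100)
(r + 189)**2 = (-2100 + 189)**2 = (-1911)**2 = 3651921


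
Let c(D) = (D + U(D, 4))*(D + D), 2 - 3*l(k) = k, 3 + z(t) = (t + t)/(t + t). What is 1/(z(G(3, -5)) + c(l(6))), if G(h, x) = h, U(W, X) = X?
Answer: -9/82 ≈ -0.10976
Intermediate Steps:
z(t) = -2 (z(t) = -3 + (t + t)/(t + t) = -3 + (2*t)/((2*t)) = -3 + (2*t)*(1/(2*t)) = -3 + 1 = -2)
l(k) = 2/3 - k/3
c(D) = 2*D*(4 + D) (c(D) = (D + 4)*(D + D) = (4 + D)*(2*D) = 2*D*(4 + D))
1/(z(G(3, -5)) + c(l(6))) = 1/(-2 + 2*(2/3 - 1/3*6)*(4 + (2/3 - 1/3*6))) = 1/(-2 + 2*(2/3 - 2)*(4 + (2/3 - 2))) = 1/(-2 + 2*(-4/3)*(4 - 4/3)) = 1/(-2 + 2*(-4/3)*(8/3)) = 1/(-2 - 64/9) = 1/(-82/9) = -9/82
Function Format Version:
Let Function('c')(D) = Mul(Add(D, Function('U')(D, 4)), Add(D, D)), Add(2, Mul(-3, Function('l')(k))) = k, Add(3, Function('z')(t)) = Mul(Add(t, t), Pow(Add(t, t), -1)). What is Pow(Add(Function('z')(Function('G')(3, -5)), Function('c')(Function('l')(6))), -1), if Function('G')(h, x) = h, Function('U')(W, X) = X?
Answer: Rational(-9, 82) ≈ -0.10976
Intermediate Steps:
Function('z')(t) = -2 (Function('z')(t) = Add(-3, Mul(Add(t, t), Pow(Add(t, t), -1))) = Add(-3, Mul(Mul(2, t), Pow(Mul(2, t), -1))) = Add(-3, Mul(Mul(2, t), Mul(Rational(1, 2), Pow(t, -1)))) = Add(-3, 1) = -2)
Function('l')(k) = Add(Rational(2, 3), Mul(Rational(-1, 3), k))
Function('c')(D) = Mul(2, D, Add(4, D)) (Function('c')(D) = Mul(Add(D, 4), Add(D, D)) = Mul(Add(4, D), Mul(2, D)) = Mul(2, D, Add(4, D)))
Pow(Add(Function('z')(Function('G')(3, -5)), Function('c')(Function('l')(6))), -1) = Pow(Add(-2, Mul(2, Add(Rational(2, 3), Mul(Rational(-1, 3), 6)), Add(4, Add(Rational(2, 3), Mul(Rational(-1, 3), 6))))), -1) = Pow(Add(-2, Mul(2, Add(Rational(2, 3), -2), Add(4, Add(Rational(2, 3), -2)))), -1) = Pow(Add(-2, Mul(2, Rational(-4, 3), Add(4, Rational(-4, 3)))), -1) = Pow(Add(-2, Mul(2, Rational(-4, 3), Rational(8, 3))), -1) = Pow(Add(-2, Rational(-64, 9)), -1) = Pow(Rational(-82, 9), -1) = Rational(-9, 82)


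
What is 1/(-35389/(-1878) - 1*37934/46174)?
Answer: 43357386/781405817 ≈ 0.055486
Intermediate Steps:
1/(-35389/(-1878) - 1*37934/46174) = 1/(-35389*(-1/1878) - 37934*1/46174) = 1/(35389/1878 - 18967/23087) = 1/(781405817/43357386) = 43357386/781405817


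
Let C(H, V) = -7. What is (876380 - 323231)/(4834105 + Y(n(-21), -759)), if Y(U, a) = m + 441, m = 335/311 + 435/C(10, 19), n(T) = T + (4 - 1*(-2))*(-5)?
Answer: 1204205373/10524673702 ≈ 0.11442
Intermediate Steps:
n(T) = -30 + T (n(T) = T + (4 + 2)*(-5) = T + 6*(-5) = T - 30 = -30 + T)
m = -132940/2177 (m = 335/311 + 435/(-7) = 335*(1/311) + 435*(-⅐) = 335/311 - 435/7 = -132940/2177 ≈ -61.066)
Y(U, a) = 827117/2177 (Y(U, a) = -132940/2177 + 441 = 827117/2177)
(876380 - 323231)/(4834105 + Y(n(-21), -759)) = (876380 - 323231)/(4834105 + 827117/2177) = 553149/(10524673702/2177) = 553149*(2177/10524673702) = 1204205373/10524673702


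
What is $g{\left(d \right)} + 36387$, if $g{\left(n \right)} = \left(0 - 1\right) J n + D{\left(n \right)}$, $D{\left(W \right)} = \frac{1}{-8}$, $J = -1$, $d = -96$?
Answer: $\frac{290327}{8} \approx 36291.0$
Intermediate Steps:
$D{\left(W \right)} = - \frac{1}{8}$
$g{\left(n \right)} = - \frac{1}{8} + n$ ($g{\left(n \right)} = \left(0 - 1\right) \left(-1\right) n - \frac{1}{8} = \left(-1\right) \left(-1\right) n - \frac{1}{8} = 1 n - \frac{1}{8} = n - \frac{1}{8} = - \frac{1}{8} + n$)
$g{\left(d \right)} + 36387 = \left(- \frac{1}{8} - 96\right) + 36387 = - \frac{769}{8} + 36387 = \frac{290327}{8}$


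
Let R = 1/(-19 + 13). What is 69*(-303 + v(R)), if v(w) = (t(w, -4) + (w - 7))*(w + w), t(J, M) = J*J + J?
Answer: -746603/36 ≈ -20739.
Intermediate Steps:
t(J, M) = J + J² (t(J, M) = J² + J = J + J²)
R = -⅙ (R = 1/(-6) = -⅙ ≈ -0.16667)
v(w) = 2*w*(-7 + w + w*(1 + w)) (v(w) = (w*(1 + w) + (w - 7))*(w + w) = (w*(1 + w) + (-7 + w))*(2*w) = (-7 + w + w*(1 + w))*(2*w) = 2*w*(-7 + w + w*(1 + w)))
69*(-303 + v(R)) = 69*(-303 + 2*(-⅙)*(-7 - ⅙ - (1 - ⅙)/6)) = 69*(-303 + 2*(-⅙)*(-7 - ⅙ - ⅙*⅚)) = 69*(-303 + 2*(-⅙)*(-7 - ⅙ - 5/36)) = 69*(-303 + 2*(-⅙)*(-263/36)) = 69*(-303 + 263/108) = 69*(-32461/108) = -746603/36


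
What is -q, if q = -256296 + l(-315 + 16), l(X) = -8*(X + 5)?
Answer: 253944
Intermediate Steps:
l(X) = -40 - 8*X (l(X) = -8*(5 + X) = -40 - 8*X)
q = -253944 (q = -256296 + (-40 - 8*(-315 + 16)) = -256296 + (-40 - 8*(-299)) = -256296 + (-40 + 2392) = -256296 + 2352 = -253944)
-q = -1*(-253944) = 253944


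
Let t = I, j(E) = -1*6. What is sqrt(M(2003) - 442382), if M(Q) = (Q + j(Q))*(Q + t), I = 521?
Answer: 9*sqrt(56766) ≈ 2144.3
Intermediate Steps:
j(E) = -6
t = 521
M(Q) = (-6 + Q)*(521 + Q) (M(Q) = (Q - 6)*(Q + 521) = (-6 + Q)*(521 + Q))
sqrt(M(2003) - 442382) = sqrt((-3126 + 2003**2 + 515*2003) - 442382) = sqrt((-3126 + 4012009 + 1031545) - 442382) = sqrt(5040428 - 442382) = sqrt(4598046) = 9*sqrt(56766)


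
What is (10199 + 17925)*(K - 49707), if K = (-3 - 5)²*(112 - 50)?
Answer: -1286363636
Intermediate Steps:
K = 3968 (K = (-8)²*62 = 64*62 = 3968)
(10199 + 17925)*(K - 49707) = (10199 + 17925)*(3968 - 49707) = 28124*(-45739) = -1286363636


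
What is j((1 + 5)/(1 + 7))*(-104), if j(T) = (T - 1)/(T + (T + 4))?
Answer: 52/11 ≈ 4.7273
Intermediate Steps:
j(T) = (-1 + T)/(4 + 2*T) (j(T) = (-1 + T)/(T + (4 + T)) = (-1 + T)/(4 + 2*T))
j((1 + 5)/(1 + 7))*(-104) = ((-1 + (1 + 5)/(1 + 7))/(2*(2 + (1 + 5)/(1 + 7))))*(-104) = ((-1 + 6/8)/(2*(2 + 6/8)))*(-104) = ((-1 + 6*(⅛))/(2*(2 + 6*(⅛))))*(-104) = ((-1 + ¾)/(2*(2 + ¾)))*(-104) = ((½)*(-¼)/(11/4))*(-104) = ((½)*(4/11)*(-¼))*(-104) = -1/22*(-104) = 52/11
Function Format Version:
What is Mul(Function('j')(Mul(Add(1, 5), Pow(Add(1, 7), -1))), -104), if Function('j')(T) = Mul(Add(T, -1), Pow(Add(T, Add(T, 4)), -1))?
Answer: Rational(52, 11) ≈ 4.7273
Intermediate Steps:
Function('j')(T) = Mul(Pow(Add(4, Mul(2, T)), -1), Add(-1, T)) (Function('j')(T) = Mul(Add(-1, T), Pow(Add(T, Add(4, T)), -1)) = Mul(Add(-1, T), Pow(Add(4, Mul(2, T)), -1)) = Mul(Pow(Add(4, Mul(2, T)), -1), Add(-1, T)))
Mul(Function('j')(Mul(Add(1, 5), Pow(Add(1, 7), -1))), -104) = Mul(Mul(Rational(1, 2), Pow(Add(2, Mul(Add(1, 5), Pow(Add(1, 7), -1))), -1), Add(-1, Mul(Add(1, 5), Pow(Add(1, 7), -1)))), -104) = Mul(Mul(Rational(1, 2), Pow(Add(2, Mul(6, Pow(8, -1))), -1), Add(-1, Mul(6, Pow(8, -1)))), -104) = Mul(Mul(Rational(1, 2), Pow(Add(2, Mul(6, Rational(1, 8))), -1), Add(-1, Mul(6, Rational(1, 8)))), -104) = Mul(Mul(Rational(1, 2), Pow(Add(2, Rational(3, 4)), -1), Add(-1, Rational(3, 4))), -104) = Mul(Mul(Rational(1, 2), Pow(Rational(11, 4), -1), Rational(-1, 4)), -104) = Mul(Mul(Rational(1, 2), Rational(4, 11), Rational(-1, 4)), -104) = Mul(Rational(-1, 22), -104) = Rational(52, 11)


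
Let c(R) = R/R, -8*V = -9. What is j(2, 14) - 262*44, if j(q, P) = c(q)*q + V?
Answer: -92199/8 ≈ -11525.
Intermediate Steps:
V = 9/8 (V = -1/8*(-9) = 9/8 ≈ 1.1250)
c(R) = 1
j(q, P) = 9/8 + q (j(q, P) = 1*q + 9/8 = q + 9/8 = 9/8 + q)
j(2, 14) - 262*44 = (9/8 + 2) - 262*44 = 25/8 - 11528 = -92199/8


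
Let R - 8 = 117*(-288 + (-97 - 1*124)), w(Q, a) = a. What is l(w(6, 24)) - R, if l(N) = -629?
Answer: 58916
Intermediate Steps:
R = -59545 (R = 8 + 117*(-288 + (-97 - 1*124)) = 8 + 117*(-288 + (-97 - 124)) = 8 + 117*(-288 - 221) = 8 + 117*(-509) = 8 - 59553 = -59545)
l(w(6, 24)) - R = -629 - 1*(-59545) = -629 + 59545 = 58916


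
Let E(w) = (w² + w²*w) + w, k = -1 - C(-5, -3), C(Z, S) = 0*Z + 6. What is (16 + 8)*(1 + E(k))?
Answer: -7200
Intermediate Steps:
C(Z, S) = 6 (C(Z, S) = 0 + 6 = 6)
k = -7 (k = -1 - 1*6 = -1 - 6 = -7)
E(w) = w + w² + w³ (E(w) = (w² + w³) + w = w + w² + w³)
(16 + 8)*(1 + E(k)) = (16 + 8)*(1 - 7*(1 - 7 + (-7)²)) = 24*(1 - 7*(1 - 7 + 49)) = 24*(1 - 7*43) = 24*(1 - 301) = 24*(-300) = -7200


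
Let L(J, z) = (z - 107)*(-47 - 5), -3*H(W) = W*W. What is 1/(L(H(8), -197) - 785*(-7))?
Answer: 1/21303 ≈ 4.6942e-5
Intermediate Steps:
H(W) = -W²/3 (H(W) = -W*W/3 = -W²/3)
L(J, z) = 5564 - 52*z (L(J, z) = (-107 + z)*(-52) = 5564 - 52*z)
1/(L(H(8), -197) - 785*(-7)) = 1/((5564 - 52*(-197)) - 785*(-7)) = 1/((5564 + 10244) - 1*(-5495)) = 1/(15808 + 5495) = 1/21303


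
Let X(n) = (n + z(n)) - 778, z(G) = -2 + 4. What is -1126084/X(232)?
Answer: 281521/136 ≈ 2070.0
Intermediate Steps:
z(G) = 2
X(n) = -776 + n (X(n) = (n + 2) - 778 = (2 + n) - 778 = -776 + n)
-1126084/X(232) = -1126084/(-776 + 232) = -1126084/(-544) = -1126084*(-1/544) = 281521/136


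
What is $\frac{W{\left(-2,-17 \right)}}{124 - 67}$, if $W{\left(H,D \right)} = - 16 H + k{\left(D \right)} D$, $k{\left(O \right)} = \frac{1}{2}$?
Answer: $\frac{47}{114} \approx 0.41228$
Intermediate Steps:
$k{\left(O \right)} = \frac{1}{2}$
$W{\left(H,D \right)} = \frac{D}{2} - 16 H$ ($W{\left(H,D \right)} = - 16 H + \frac{D}{2} = \frac{D}{2} - 16 H$)
$\frac{W{\left(-2,-17 \right)}}{124 - 67} = \frac{\frac{1}{2} \left(-17\right) - -32}{124 - 67} = \frac{- \frac{17}{2} + 32}{124 - 67} = \frac{47}{2 \cdot 57} = \frac{47}{2} \cdot \frac{1}{57} = \frac{47}{114}$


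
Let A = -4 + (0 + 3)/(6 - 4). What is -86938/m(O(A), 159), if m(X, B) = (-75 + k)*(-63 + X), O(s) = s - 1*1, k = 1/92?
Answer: -15996592/917567 ≈ -17.434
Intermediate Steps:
k = 1/92 ≈ 0.010870
A = -5/2 (A = -4 + 3/2 = -5/2 ≈ -2.5000)
O(s) = -1 + s (O(s) = s - 1 = -1 + s)
m(X, B) = 434637/92 - 6899*X/92 (m(X, B) = (-75 + 1/92)*(-63 + X) = -6899*(-63 + X)/92 = 434637/92 - 6899*X/92)
-86938/m(O(A), 159) = -86938/(434637/92 - 6899*(-1 - 5/2)/92) = -86938/(434637/92 - 6899/92*(-7/2)) = -86938/(434637/92 + 48293/184) = -86938/917567/184 = -86938*184/917567 = -15996592/917567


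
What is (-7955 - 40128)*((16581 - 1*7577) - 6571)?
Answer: -116985939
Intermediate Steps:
(-7955 - 40128)*((16581 - 1*7577) - 6571) = -48083*((16581 - 7577) - 6571) = -48083*(9004 - 6571) = -48083*2433 = -116985939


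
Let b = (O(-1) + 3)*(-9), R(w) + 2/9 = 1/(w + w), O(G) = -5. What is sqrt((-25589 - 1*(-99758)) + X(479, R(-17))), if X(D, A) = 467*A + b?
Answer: sqrt(770618942)/102 ≈ 272.16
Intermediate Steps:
R(w) = -2/9 + 1/(2*w) (R(w) = -2/9 + 1/(w + w) = -2/9 + 1/(2*w))
b = 18 (b = (-5 + 3)*(-9) = -2*(-9) = 18)
X(D, A) = 18 + 467*A (X(D, A) = 467*A + 18 = 18 + 467*A)
sqrt((-25589 - 1*(-99758)) + X(479, R(-17))) = sqrt((-25589 - 1*(-99758)) + (18 + 467*((1/18)*(9 - 4*(-17))/(-17)))) = sqrt((-25589 + 99758) + (18 + 467*((1/18)*(-1/17)*(9 + 68)))) = sqrt(74169 + (18 + 467*((1/18)*(-1/17)*77))) = sqrt(74169 + (18 + 467*(-77/306))) = sqrt(74169 + (18 - 35959/306)) = sqrt(74169 - 30451/306) = sqrt(22665263/306) = sqrt(770618942)/102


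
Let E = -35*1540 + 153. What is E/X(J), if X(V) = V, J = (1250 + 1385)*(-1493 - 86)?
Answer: 53747/4160665 ≈ 0.012918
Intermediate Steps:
J = -4160665 (J = 2635*(-1579) = -4160665)
E = -53747 (E = -53900 + 153 = -53747)
E/X(J) = -53747/(-4160665) = -53747*(-1/4160665) = 53747/4160665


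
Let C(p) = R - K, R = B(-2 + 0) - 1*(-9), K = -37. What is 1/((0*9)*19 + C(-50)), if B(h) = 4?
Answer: 1/50 ≈ 0.020000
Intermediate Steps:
R = 13 (R = 4 - 1*(-9) = 4 + 9 = 13)
C(p) = 50 (C(p) = 13 - 1*(-37) = 13 + 37 = 50)
1/((0*9)*19 + C(-50)) = 1/((0*9)*19 + 50) = 1/(0*19 + 50) = 1/(0 + 50) = 1/50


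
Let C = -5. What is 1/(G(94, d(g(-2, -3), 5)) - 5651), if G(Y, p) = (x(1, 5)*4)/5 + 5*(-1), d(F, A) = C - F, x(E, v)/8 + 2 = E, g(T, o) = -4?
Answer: -5/28312 ≈ -0.00017660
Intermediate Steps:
x(E, v) = -16 + 8*E
d(F, A) = -5 - F
G(Y, p) = -57/5 (G(Y, p) = ((-16 + 8*1)*4)/5 + 5*(-1) = ((-16 + 8)*4)*(⅕) - 5 = -8*4*(⅕) - 5 = -32*⅕ - 5 = -32/5 - 5 = -57/5)
1/(G(94, d(g(-2, -3), 5)) - 5651) = 1/(-57/5 - 5651) = 1/(-28312/5) = -5/28312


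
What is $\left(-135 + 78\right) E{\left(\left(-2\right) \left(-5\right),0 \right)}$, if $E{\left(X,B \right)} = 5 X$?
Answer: $-2850$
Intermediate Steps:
$\left(-135 + 78\right) E{\left(\left(-2\right) \left(-5\right),0 \right)} = \left(-135 + 78\right) 5 \left(\left(-2\right) \left(-5\right)\right) = - 57 \cdot 5 \cdot 10 = \left(-57\right) 50 = -2850$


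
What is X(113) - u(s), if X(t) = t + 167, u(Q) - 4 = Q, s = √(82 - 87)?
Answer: 276 - I*√5 ≈ 276.0 - 2.2361*I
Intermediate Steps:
s = I*√5 (s = √(-5) = I*√5 ≈ 2.2361*I)
u(Q) = 4 + Q
X(t) = 167 + t
X(113) - u(s) = (167 + 113) - (4 + I*√5) = 280 + (-4 - I*√5) = 276 - I*√5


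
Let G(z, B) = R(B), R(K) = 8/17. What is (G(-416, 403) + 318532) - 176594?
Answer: 2412954/17 ≈ 1.4194e+5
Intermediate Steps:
R(K) = 8/17 (R(K) = 8*(1/17) = 8/17)
G(z, B) = 8/17
(G(-416, 403) + 318532) - 176594 = (8/17 + 318532) - 176594 = 5415052/17 - 176594 = 2412954/17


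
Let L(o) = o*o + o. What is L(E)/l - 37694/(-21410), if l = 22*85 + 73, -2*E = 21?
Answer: 150750179/83199260 ≈ 1.8119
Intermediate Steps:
E = -21/2 (E = -½*21 = -21/2 ≈ -10.500)
l = 1943 (l = 1870 + 73 = 1943)
L(o) = o + o² (L(o) = o² + o = o + o²)
L(E)/l - 37694/(-21410) = -21*(1 - 21/2)/2/1943 - 37694/(-21410) = -21/2*(-19/2)*(1/1943) - 37694*(-1/21410) = (399/4)*(1/1943) + 18847/10705 = 399/7772 + 18847/10705 = 150750179/83199260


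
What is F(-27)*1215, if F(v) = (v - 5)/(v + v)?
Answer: 720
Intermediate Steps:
F(v) = (-5 + v)/(2*v) (F(v) = (-5 + v)/((2*v)) = (-5 + v)*(1/(2*v)) = (-5 + v)/(2*v))
F(-27)*1215 = ((½)*(-5 - 27)/(-27))*1215 = ((½)*(-1/27)*(-32))*1215 = (16/27)*1215 = 720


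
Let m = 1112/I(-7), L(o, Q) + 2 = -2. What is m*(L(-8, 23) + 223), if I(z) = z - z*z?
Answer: -30441/7 ≈ -4348.7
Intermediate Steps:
L(o, Q) = -4 (L(o, Q) = -2 - 2 = -4)
I(z) = z - z²
m = -139/7 (m = 1112/((-7*(1 - 1*(-7)))) = 1112/((-7*(1 + 7))) = 1112/((-7*8)) = 1112/(-56) = 1112*(-1/56) = -139/7 ≈ -19.857)
m*(L(-8, 23) + 223) = -139*(-4 + 223)/7 = -139/7*219 = -30441/7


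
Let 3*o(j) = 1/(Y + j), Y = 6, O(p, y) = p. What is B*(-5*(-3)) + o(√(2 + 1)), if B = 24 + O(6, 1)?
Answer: 14852/33 - √3/99 ≈ 450.04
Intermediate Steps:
B = 30 (B = 24 + 6 = 30)
o(j) = 1/(3*(6 + j))
B*(-5*(-3)) + o(√(2 + 1)) = 30*(-5*(-3)) + 1/(3*(6 + √(2 + 1))) = 30*15 + 1/(3*(6 + √3)) = 450 + 1/(3*(6 + √3))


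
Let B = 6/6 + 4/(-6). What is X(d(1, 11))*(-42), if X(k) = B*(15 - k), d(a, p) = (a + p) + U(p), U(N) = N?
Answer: 112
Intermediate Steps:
B = ⅓ (B = 6*(⅙) + 4*(-⅙) = 1 - ⅔ = ⅓ ≈ 0.33333)
d(a, p) = a + 2*p (d(a, p) = (a + p) + p = a + 2*p)
X(k) = 5 - k/3 (X(k) = (15 - k)/3 = 5 - k/3)
X(d(1, 11))*(-42) = (5 - (1 + 2*11)/3)*(-42) = (5 - (1 + 22)/3)*(-42) = (5 - ⅓*23)*(-42) = (5 - 23/3)*(-42) = -8/3*(-42) = 112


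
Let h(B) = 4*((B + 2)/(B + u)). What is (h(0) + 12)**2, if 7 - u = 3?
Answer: 196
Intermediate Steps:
u = 4 (u = 7 - 1*3 = 7 - 3 = 4)
h(B) = 4*(2 + B)/(4 + B) (h(B) = 4*((B + 2)/(B + 4)) = 4*((2 + B)/(4 + B)) = 4*(2 + B)/(4 + B))
(h(0) + 12)**2 = (4*(2 + 0)/(4 + 0) + 12)**2 = (4*2/4 + 12)**2 = (4*(1/4)*2 + 12)**2 = (2 + 12)**2 = 14**2 = 196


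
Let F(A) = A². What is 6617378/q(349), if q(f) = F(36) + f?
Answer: 6617378/1645 ≈ 4022.7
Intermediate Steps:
q(f) = 1296 + f (q(f) = 36² + f = 1296 + f)
6617378/q(349) = 6617378/(1296 + 349) = 6617378/1645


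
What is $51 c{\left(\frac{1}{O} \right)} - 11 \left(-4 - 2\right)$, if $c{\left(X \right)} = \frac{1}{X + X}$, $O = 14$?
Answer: $423$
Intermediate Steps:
$c{\left(X \right)} = \frac{1}{2 X}$
$51 c{\left(\frac{1}{O} \right)} - 11 \left(-4 - 2\right) = 51 \frac{1}{2 \cdot \frac{1}{14}} - 11 \left(-4 - 2\right) = 51 \frac{\frac{1}{\frac{1}{14}}}{2} - -66 = 51 \cdot \frac{1}{2} \cdot 14 + 66 = 51 \cdot 7 + 66 = 357 + 66 = 423$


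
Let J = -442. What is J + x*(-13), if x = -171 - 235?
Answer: 4836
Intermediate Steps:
x = -406
J + x*(-13) = -442 - 406*(-13) = -442 + 5278 = 4836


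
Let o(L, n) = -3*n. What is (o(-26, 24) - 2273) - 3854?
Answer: -6199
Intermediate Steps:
(o(-26, 24) - 2273) - 3854 = (-3*24 - 2273) - 3854 = (-72 - 2273) - 3854 = -2345 - 3854 = -6199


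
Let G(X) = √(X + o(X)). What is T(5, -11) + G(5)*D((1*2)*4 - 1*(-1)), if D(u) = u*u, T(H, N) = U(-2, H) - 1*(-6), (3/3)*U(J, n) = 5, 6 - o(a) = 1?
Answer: 11 + 81*√10 ≈ 267.14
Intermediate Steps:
o(a) = 5 (o(a) = 6 - 1*1 = 6 - 1 = 5)
U(J, n) = 5
T(H, N) = 11 (T(H, N) = 5 - 1*(-6) = 5 + 6 = 11)
D(u) = u²
G(X) = √(5 + X) (G(X) = √(X + 5) = √(5 + X))
T(5, -11) + G(5)*D((1*2)*4 - 1*(-1)) = 11 + √(5 + 5)*((1*2)*4 - 1*(-1))² = 11 + √10*(2*4 + 1)² = 11 + √10*(8 + 1)² = 11 + √10*9² = 11 + √10*81 = 11 + 81*√10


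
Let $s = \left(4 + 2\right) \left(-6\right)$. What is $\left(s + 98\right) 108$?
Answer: $6696$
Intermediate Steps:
$s = -36$ ($s = 6 \left(-6\right) = -36$)
$\left(s + 98\right) 108 = \left(-36 + 98\right) 108 = 62 \cdot 108 = 6696$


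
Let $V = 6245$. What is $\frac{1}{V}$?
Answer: $\frac{1}{6245} \approx 0.00016013$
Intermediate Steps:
$\frac{1}{V} = \frac{1}{6245}$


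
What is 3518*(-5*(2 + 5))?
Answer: -123130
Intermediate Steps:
3518*(-5*(2 + 5)) = 3518*(-5*7) = 3518*(-35) = -123130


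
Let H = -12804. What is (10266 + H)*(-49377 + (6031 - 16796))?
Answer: 152640396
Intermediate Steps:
(10266 + H)*(-49377 + (6031 - 16796)) = (10266 - 12804)*(-49377 + (6031 - 16796)) = -2538*(-49377 - 10765) = -2538*(-60142) = 152640396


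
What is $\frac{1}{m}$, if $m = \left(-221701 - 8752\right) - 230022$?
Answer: $- \frac{1}{460475} \approx -2.1717 \cdot 10^{-6}$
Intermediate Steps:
$m = -460475$ ($m = -230453 - 230022 = -460475$)
$\frac{1}{m} = \frac{1}{-460475} = - \frac{1}{460475}$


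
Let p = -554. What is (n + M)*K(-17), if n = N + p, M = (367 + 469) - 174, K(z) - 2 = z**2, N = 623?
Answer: 212721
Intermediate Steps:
K(z) = 2 + z**2
M = 662 (M = 836 - 174 = 662)
n = 69 (n = 623 - 554 = 69)
(n + M)*K(-17) = (69 + 662)*(2 + (-17)**2) = 731*(2 + 289) = 731*291 = 212721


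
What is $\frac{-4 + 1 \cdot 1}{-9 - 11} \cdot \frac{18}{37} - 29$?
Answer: $- \frac{10703}{370} \approx -28.927$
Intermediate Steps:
$\frac{-4 + 1 \cdot 1}{-9 - 11} \cdot \frac{18}{37} - 29 = \frac{-4 + 1}{-20} \cdot 18 \cdot \frac{1}{37} - 29 = \left(-3\right) \left(- \frac{1}{20}\right) \frac{18}{37} - 29 = \frac{3}{20} \cdot \frac{18}{37} - 29 = \frac{27}{370} - 29 = - \frac{10703}{370}$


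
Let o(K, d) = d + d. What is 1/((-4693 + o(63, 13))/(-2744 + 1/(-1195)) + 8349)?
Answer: 252237/2106355718 ≈ 0.00011975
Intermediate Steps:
o(K, d) = 2*d
1/((-4693 + o(63, 13))/(-2744 + 1/(-1195)) + 8349) = 1/((-4693 + 2*13)/(-2744 + 1/(-1195)) + 8349) = 1/((-4693 + 26)/(-2744 - 1/1195) + 8349) = 1/(-4667/(-3279081/1195) + 8349) = 1/(-4667*(-1195/3279081) + 8349) = 1/(429005/252237 + 8349) = 1/(2106355718/252237) = 252237/2106355718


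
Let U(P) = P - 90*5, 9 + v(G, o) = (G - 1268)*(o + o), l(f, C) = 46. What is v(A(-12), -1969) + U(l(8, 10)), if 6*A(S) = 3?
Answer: 4991002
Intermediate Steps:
A(S) = ½ (A(S) = (⅙)*3 = ½)
v(G, o) = -9 + 2*o*(-1268 + G) (v(G, o) = -9 + (G - 1268)*(o + o) = -9 + (-1268 + G)*(2*o) = -9 + 2*o*(-1268 + G))
U(P) = -450 + P (U(P) = P - 15*30 = P - 450 = -450 + P)
v(A(-12), -1969) + U(l(8, 10)) = (-9 - 2536*(-1969) + 2*(½)*(-1969)) + (-450 + 46) = (-9 + 4993384 - 1969) - 404 = 4991406 - 404 = 4991002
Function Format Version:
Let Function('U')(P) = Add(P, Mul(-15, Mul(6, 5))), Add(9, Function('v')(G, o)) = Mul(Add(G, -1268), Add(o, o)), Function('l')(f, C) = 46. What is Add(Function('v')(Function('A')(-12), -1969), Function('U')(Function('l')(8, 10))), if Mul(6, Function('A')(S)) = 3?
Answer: 4991002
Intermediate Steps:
Function('A')(S) = Rational(1, 2) (Function('A')(S) = Mul(Rational(1, 6), 3) = Rational(1, 2))
Function('v')(G, o) = Add(-9, Mul(2, o, Add(-1268, G))) (Function('v')(G, o) = Add(-9, Mul(Add(G, -1268), Add(o, o))) = Add(-9, Mul(Add(-1268, G), Mul(2, o))) = Add(-9, Mul(2, o, Add(-1268, G))))
Function('U')(P) = Add(-450, P) (Function('U')(P) = Add(P, Mul(-15, 30)) = Add(P, -450) = Add(-450, P))
Add(Function('v')(Function('A')(-12), -1969), Function('U')(Function('l')(8, 10))) = Add(Add(-9, Mul(-2536, -1969), Mul(2, Rational(1, 2), -1969)), Add(-450, 46)) = Add(Add(-9, 4993384, -1969), -404) = Add(4991406, -404) = 4991002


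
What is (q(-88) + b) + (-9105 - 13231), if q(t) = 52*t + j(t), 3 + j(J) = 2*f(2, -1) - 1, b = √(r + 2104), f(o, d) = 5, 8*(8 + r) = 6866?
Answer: -26906 + 3*√1313/2 ≈ -26852.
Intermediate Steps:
r = 3401/4 (r = -8 + (⅛)*6866 = -8 + 3433/4 = 3401/4 ≈ 850.25)
b = 3*√1313/2 (b = √(3401/4 + 2104) = √(11817/4) = 3*√1313/2 ≈ 54.353)
j(J) = 6 (j(J) = -3 + (2*5 - 1) = -3 + (10 - 1) = -3 + 9 = 6)
q(t) = 6 + 52*t (q(t) = 52*t + 6 = 6 + 52*t)
(q(-88) + b) + (-9105 - 13231) = ((6 + 52*(-88)) + 3*√1313/2) + (-9105 - 13231) = ((6 - 4576) + 3*√1313/2) - 22336 = (-4570 + 3*√1313/2) - 22336 = -26906 + 3*√1313/2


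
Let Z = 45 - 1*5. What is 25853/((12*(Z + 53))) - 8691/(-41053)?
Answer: 1071042365/45815148 ≈ 23.377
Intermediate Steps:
Z = 40 (Z = 45 - 5 = 40)
25853/((12*(Z + 53))) - 8691/(-41053) = 25853/((12*(40 + 53))) - 8691/(-41053) = 25853/((12*93)) - 8691*(-1/41053) = 25853/1116 + 8691/41053 = 1071042365/45815148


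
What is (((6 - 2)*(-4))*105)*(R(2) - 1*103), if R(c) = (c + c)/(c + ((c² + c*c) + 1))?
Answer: 1896720/11 ≈ 1.7243e+5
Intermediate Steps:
R(c) = 2*c/(1 + c + 2*c²) (R(c) = (2*c)/(c + ((c² + c²) + 1)) = (2*c)/(c + (2*c² + 1)) = (2*c)/(c + (1 + 2*c²)) = (2*c)/(1 + c + 2*c²) = 2*c/(1 + c + 2*c²))
(((6 - 2)*(-4))*105)*(R(2) - 1*103) = (((6 - 2)*(-4))*105)*(2*2/(1 + 2 + 2*2²) - 1*103) = ((4*(-4))*105)*(2*2/(1 + 2 + 2*4) - 103) = (-16*105)*(2*2/(1 + 2 + 8) - 103) = -1680*(2*2/11 - 103) = -1680*(2*2*(1/11) - 103) = -1680*(4/11 - 103) = -1680*(-1129/11) = 1896720/11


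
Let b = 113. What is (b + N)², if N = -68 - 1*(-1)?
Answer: 2116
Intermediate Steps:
N = -67 (N = -68 + 1 = -67)
(b + N)² = (113 - 67)² = 46² = 2116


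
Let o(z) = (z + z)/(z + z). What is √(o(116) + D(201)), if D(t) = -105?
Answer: 2*I*√26 ≈ 10.198*I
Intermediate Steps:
o(z) = 1 (o(z) = (2*z)/((2*z)) = (2*z)*(1/(2*z)) = 1)
√(o(116) + D(201)) = √(1 - 105) = √(-104) = 2*I*√26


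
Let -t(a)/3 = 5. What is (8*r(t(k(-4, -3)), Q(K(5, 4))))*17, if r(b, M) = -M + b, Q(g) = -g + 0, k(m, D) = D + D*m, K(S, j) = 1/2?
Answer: -1972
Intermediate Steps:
K(S, j) = 1/2
t(a) = -15 (t(a) = -3*5 = -15)
Q(g) = -g
r(b, M) = b - M
(8*r(t(k(-4, -3)), Q(K(5, 4))))*17 = (8*(-15 - (-1)/2))*17 = (8*(-15 - 1*(-1/2)))*17 = (8*(-15 + 1/2))*17 = (8*(-29/2))*17 = -116*17 = -1972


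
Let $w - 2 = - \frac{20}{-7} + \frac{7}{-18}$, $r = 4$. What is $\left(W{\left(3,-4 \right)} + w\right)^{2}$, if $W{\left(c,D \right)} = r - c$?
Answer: $\frac{474721}{15876} \approx 29.902$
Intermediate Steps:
$W{\left(c,D \right)} = 4 - c$
$w = \frac{563}{126}$ ($w = 2 + \left(- \frac{20}{-7} + \frac{7}{-18}\right) = 2 + \left(\left(-20\right) \left(- \frac{1}{7}\right) + 7 \left(- \frac{1}{18}\right)\right) = 2 + \left(\frac{20}{7} - \frac{7}{18}\right) = 2 + \frac{311}{126} = \frac{563}{126} \approx 4.4683$)
$\left(W{\left(3,-4 \right)} + w\right)^{2} = \left(\left(4 - 3\right) + \frac{563}{126}\right)^{2} = \left(1 + \frac{563}{126}\right)^{2} = \left(\frac{689}{126}\right)^{2} = \frac{474721}{15876}$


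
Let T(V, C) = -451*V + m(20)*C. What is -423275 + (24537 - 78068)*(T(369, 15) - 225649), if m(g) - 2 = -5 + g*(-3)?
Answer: 21037955628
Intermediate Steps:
m(g) = -3 - 3*g (m(g) = 2 + (-5 + g*(-3)) = 2 + (-5 - 3*g) = -3 - 3*g)
T(V, C) = -451*V - 63*C (T(V, C) = -451*V + (-3 - 3*20)*C = -451*V + (-3 - 60)*C = -451*V - 63*C)
-423275 + (24537 - 78068)*(T(369, 15) - 225649) = -423275 + (24537 - 78068)*((-451*369 - 63*15) - 225649) = -423275 - 53531*((-166419 - 945) - 225649) = -423275 - 53531*(-167364 - 225649) = -423275 - 53531*(-393013) = -423275 + 21038378903 = 21037955628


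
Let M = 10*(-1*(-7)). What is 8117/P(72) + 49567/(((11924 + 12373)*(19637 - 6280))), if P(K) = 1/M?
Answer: 26342508311011/46362147 ≈ 5.6819e+5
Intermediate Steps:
M = 70 (M = 10*7 = 70)
P(K) = 1/70
8117/P(72) + 49567/(((11924 + 12373)*(19637 - 6280))) = 8117/(1/70) + 49567/(((11924 + 12373)*(19637 - 6280))) = 8117*70 + 49567/((24297*13357)) = 568190 + 49567/324535029 = 568190 + 49567*(1/324535029) = 568190 + 7081/46362147 = 26342508311011/46362147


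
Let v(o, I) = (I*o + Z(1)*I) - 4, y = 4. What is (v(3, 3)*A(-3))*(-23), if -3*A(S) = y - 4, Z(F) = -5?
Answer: 0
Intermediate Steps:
A(S) = 0 (A(S) = -(4 - 4)/3 = -1/3*0 = 0)
v(o, I) = -4 - 5*I + I*o (v(o, I) = (I*o - 5*I) - 4 = (-5*I + I*o) - 4 = -4 - 5*I + I*o)
(v(3, 3)*A(-3))*(-23) = ((-4 - 5*3 + 3*3)*0)*(-23) = ((-4 - 15 + 9)*0)*(-23) = -10*0*(-23) = 0*(-23) = 0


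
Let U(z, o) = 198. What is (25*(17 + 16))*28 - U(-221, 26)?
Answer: 22902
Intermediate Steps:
(25*(17 + 16))*28 - U(-221, 26) = (25*(17 + 16))*28 - 1*198 = (25*33)*28 - 198 = 825*28 - 198 = 23100 - 198 = 22902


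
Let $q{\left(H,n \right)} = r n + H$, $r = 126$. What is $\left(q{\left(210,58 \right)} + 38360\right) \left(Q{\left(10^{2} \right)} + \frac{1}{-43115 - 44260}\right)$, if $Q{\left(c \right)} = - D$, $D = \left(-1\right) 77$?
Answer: $\frac{308661403372}{87375} \approx 3.5326 \cdot 10^{6}$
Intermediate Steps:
$q{\left(H,n \right)} = H + 126 n$ ($q{\left(H,n \right)} = 126 n + H = H + 126 n$)
$D = -77$
$Q{\left(c \right)} = 77$ ($Q{\left(c \right)} = \left(-1\right) \left(-77\right) = 77$)
$\left(q{\left(210,58 \right)} + 38360\right) \left(Q{\left(10^{2} \right)} + \frac{1}{-43115 - 44260}\right) = \left(\left(210 + 126 \cdot 58\right) + 38360\right) \left(77 + \frac{1}{-43115 - 44260}\right) = \left(\left(210 + 7308\right) + 38360\right) \left(77 + \frac{1}{-87375}\right) = \left(7518 + 38360\right) \left(77 - \frac{1}{87375}\right) = 45878 \cdot \frac{6727874}{87375} = \frac{308661403372}{87375}$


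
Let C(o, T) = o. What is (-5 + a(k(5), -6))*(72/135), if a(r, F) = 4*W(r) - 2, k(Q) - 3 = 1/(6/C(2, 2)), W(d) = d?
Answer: 152/45 ≈ 3.3778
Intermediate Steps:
k(Q) = 10/3 (k(Q) = 3 + 1/(6/2) = 3 + 1/(6*(1/2)) = 3 + 1/3 = 10/3)
a(r, F) = -2 + 4*r (a(r, F) = 4*r - 2 = -2 + 4*r)
(-5 + a(k(5), -6))*(72/135) = (-5 + (-2 + 4*(10/3)))*(72/135) = (-5 + (-2 + 40/3))*(72*(1/135)) = (-5 + 34/3)*(8/15) = (19/3)*(8/15) = 152/45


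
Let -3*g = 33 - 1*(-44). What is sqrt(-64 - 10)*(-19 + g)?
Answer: -134*I*sqrt(74)/3 ≈ -384.24*I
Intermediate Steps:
g = -77/3 (g = -(33 - 1*(-44))/3 = -(33 + 44)/3 = -1/3*77 = -77/3 ≈ -25.667)
sqrt(-64 - 10)*(-19 + g) = sqrt(-64 - 10)*(-19 - 77/3) = sqrt(-74)*(-134/3) = (I*sqrt(74))*(-134/3) = -134*I*sqrt(74)/3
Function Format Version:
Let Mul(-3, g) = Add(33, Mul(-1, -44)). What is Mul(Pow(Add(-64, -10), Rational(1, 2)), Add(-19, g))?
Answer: Mul(Rational(-134, 3), I, Pow(74, Rational(1, 2))) ≈ Mul(-384.24, I)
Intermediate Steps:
g = Rational(-77, 3) (g = Mul(Rational(-1, 3), Add(33, Mul(-1, -44))) = Mul(Rational(-1, 3), Add(33, 44)) = Mul(Rational(-1, 3), 77) = Rational(-77, 3) ≈ -25.667)
Mul(Pow(Add(-64, -10), Rational(1, 2)), Add(-19, g)) = Mul(Pow(Add(-64, -10), Rational(1, 2)), Add(-19, Rational(-77, 3))) = Mul(Pow(-74, Rational(1, 2)), Rational(-134, 3)) = Mul(Mul(I, Pow(74, Rational(1, 2))), Rational(-134, 3)) = Mul(Rational(-134, 3), I, Pow(74, Rational(1, 2)))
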